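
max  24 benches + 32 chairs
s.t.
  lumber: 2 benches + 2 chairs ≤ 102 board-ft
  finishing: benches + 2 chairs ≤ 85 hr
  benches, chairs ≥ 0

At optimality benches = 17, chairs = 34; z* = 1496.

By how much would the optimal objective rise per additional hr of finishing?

8

Both lumber and finishing are binding at x*.
The binding rows give the dual system: 2·y_lumber + 1·y_finishing = 24 and 2·y_lumber + 2·y_finishing = 32.
This yields shadow prices y_lumber = 8, y_finishing = 8.
Shadow price of finishing = 8.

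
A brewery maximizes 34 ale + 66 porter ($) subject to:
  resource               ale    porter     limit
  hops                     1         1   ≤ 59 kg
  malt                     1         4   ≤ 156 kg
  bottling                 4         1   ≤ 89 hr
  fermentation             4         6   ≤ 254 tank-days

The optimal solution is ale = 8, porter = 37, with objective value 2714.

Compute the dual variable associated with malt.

6

Check each constraint at x*: hops 45/59 (slack 14); malt 156/156 (tight); bottling 69/89 (slack 20); fermentation 254/254 (tight).
By complementary slackness, y = 0 for the non-binding constraints.
From A_Bᵀ y = c: 1·y_malt + 4·y_fermentation = 34; 4·y_malt + 6·y_fermentation = 66.
→ y_malt = 6 and y_fermentation = 7.
Shadow price of malt = 6.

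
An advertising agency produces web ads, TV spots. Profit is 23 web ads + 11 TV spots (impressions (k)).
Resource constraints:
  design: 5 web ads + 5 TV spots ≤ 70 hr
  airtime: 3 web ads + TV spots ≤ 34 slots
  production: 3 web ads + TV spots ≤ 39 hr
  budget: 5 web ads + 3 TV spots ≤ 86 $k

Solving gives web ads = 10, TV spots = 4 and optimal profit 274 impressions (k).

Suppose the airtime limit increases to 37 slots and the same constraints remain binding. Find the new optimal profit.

292

Binding: design and airtime. Non-binding: production (5 unused), budget (24 unused).
By complementary slackness, y = 0 for the non-binding constraints.
The binding rows give the dual system: 5·y_design + 3·y_airtime = 23 and 5·y_design + 1·y_airtime = 11.
This yields shadow prices y_design = 1, y_airtime = 6.
Δz = y_airtime·Δb = 6 × (3) = 18, so new z* = 274 + 18 = 292.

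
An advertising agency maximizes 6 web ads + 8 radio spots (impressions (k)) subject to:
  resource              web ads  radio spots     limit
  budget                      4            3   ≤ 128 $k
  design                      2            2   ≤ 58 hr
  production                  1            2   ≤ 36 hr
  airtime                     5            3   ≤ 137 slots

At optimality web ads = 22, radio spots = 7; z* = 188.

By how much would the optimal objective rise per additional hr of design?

2

At the optimum: budget uses 109 of 128 (slack = 19); design uses 58 of 58 (binding); production uses 36 of 36 (binding); airtime uses 131 of 137 (slack = 6).
By complementary slackness, y = 0 for the non-binding constraints.
From A_Bᵀ y = c: 2·y_design + 1·y_production = 6; 2·y_design + 2·y_production = 8.
This yields shadow prices y_design = 2, y_production = 2.
Shadow price of design = 2.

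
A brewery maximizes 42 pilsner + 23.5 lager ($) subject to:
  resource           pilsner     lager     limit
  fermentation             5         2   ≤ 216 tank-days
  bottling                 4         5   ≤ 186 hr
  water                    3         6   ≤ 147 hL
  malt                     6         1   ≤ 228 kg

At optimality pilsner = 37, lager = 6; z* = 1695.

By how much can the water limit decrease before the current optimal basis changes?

Binding constraints: water, malt. The basis is B = [[3,6],[6,1]] with det -33.
Per unit decrease in water, x* moves by d = (0.0303, -0.1818).
The basis stays optimal until lager reaches 0; allowable decrease = 33 hL.

33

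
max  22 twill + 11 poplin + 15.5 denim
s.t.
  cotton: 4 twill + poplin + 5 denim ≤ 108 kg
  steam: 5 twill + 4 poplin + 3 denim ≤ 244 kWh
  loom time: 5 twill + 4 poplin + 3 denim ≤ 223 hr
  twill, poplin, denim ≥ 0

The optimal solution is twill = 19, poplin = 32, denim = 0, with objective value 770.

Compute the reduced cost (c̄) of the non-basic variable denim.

-5.5

Check each constraint at x*: cotton 108/108 (tight); steam 223/244 (slack 21); loom time 223/223 (tight).
By complementary slackness, y = 0 for the non-binding constraint.
The binding rows give the dual system: 4·y_cotton + 5·y_loom time = 22 and 1·y_cotton + 4·y_loom time = 11.
This yields shadow prices y_cotton = 3, y_loom time = 2.
Reduced cost of denim: c₃ − yᵀa₃ = 15.5 − (3·5 + 2·3) = 15.5 − 21 = -5.5.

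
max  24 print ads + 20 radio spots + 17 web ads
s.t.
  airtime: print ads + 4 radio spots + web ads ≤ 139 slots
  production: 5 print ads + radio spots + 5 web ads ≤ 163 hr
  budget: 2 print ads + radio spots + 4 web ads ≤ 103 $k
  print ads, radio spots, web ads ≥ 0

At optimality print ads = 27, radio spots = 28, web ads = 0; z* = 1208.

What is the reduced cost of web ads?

-7

Check each constraint at x*: airtime 139/139 (tight); production 163/163 (tight); budget 82/103 (slack 21).
Since budget is not tight, its dual is 0.
The binding rows give the dual system: 1·y_airtime + 5·y_production = 24 and 4·y_airtime + 1·y_production = 20.
→ y_airtime = 4 and y_production = 4.
Reduced cost of web ads: c₃ − yᵀa₃ = 17 − (4·1 + 4·5) = 17 − 24 = -7.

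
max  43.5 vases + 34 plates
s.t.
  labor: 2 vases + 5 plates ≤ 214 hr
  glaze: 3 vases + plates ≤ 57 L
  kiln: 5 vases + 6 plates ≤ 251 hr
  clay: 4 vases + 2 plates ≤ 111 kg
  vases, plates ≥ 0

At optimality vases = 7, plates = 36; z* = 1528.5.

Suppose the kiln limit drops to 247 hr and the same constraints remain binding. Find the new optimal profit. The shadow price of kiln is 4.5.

Δb = -4, so new z* = 1528.5 + (4.5)·(-4) = 1528.5 − 18 = 1510.5.

1510.5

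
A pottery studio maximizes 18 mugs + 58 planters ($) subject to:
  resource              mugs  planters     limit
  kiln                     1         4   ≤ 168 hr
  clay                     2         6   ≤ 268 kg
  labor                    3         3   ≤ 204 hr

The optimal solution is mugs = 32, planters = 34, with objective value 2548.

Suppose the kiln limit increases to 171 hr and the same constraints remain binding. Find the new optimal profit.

At the optimum: kiln uses 168 of 168 (binding); clay uses 268 of 268 (binding); labor uses 198 of 204 (slack = 6).
Slack constraints have shadow price 0 (complementary slackness).
Dual feasibility on the basic columns requires 1·y_kiln + 2·y_clay = 18, 4·y_kiln + 6·y_clay = 58.
Solving: y_kiln = 4, y_clay = 7.
Δz = y_kiln·Δb = 4 × (3) = 12, so new z* = 2548 + 12 = 2560.

2560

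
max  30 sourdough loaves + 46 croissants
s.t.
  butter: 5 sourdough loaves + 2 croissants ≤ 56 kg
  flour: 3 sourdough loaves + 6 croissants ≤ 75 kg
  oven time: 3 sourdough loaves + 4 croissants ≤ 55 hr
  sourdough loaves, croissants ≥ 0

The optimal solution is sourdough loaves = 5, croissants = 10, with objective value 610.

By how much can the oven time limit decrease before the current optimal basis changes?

5

Binding constraints: flour, oven time. The basis is B = [[3,6],[3,4]] with det -6.
Per unit decrease in oven time, x* moves by d = (-1, 0.5).
The basis stays optimal until sourdough loaves reaches 0; allowable decrease = 5 hr.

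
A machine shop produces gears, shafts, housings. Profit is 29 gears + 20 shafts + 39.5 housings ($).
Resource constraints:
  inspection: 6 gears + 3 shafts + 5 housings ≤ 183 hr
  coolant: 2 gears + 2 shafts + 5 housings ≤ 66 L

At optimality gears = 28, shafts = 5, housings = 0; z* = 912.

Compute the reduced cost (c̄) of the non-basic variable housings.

Both inspection and coolant are binding at x*.
From A_Bᵀ y = c: 6·y_inspection + 2·y_coolant = 29; 3·y_inspection + 2·y_coolant = 20.
Solving: y_inspection = 3, y_coolant = 5.5.
Reduced cost of housings: c₃ − yᵀa₃ = 39.5 − (3·5 + 5.5·5) = 39.5 − 42.5 = -3.

-3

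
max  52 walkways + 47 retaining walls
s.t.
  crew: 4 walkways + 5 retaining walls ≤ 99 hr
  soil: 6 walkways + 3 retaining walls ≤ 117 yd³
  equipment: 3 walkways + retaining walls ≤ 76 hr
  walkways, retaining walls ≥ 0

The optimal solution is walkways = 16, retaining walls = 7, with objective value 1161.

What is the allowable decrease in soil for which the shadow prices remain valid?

57.6

Binding constraints: crew, soil. The basis is B = [[4,5],[6,3]] with det -18.
Per unit decrease in soil, x* moves by d = (-0.2778, 0.2222).
The basis stays optimal until walkways reaches 0; allowable decrease = 57.6 yd³.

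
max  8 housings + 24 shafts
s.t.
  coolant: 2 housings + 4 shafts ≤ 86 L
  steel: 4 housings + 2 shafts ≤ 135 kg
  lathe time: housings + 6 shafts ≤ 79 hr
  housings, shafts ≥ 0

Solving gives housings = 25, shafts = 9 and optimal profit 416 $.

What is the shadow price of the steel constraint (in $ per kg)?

0

At the optimum: coolant uses 86 of 86 (binding); steel uses 118 of 135 (slack = 17); lathe time uses 79 of 79 (binding).
Slack constraints have shadow price 0 (complementary slackness).
From A_Bᵀ y = c: 2·y_coolant + 1·y_lathe time = 8; 4·y_coolant + 6·y_lathe time = 24.
This yields shadow prices y_coolant = 3, y_lathe time = 2.
Shadow price of steel = 0.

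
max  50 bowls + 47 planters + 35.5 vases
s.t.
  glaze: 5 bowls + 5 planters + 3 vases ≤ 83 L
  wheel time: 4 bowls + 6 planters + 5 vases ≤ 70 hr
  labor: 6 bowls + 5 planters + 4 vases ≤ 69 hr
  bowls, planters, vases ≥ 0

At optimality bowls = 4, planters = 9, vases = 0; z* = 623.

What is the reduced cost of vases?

Binding: wheel time and labor. Non-binding: glaze (18 unused).
By complementary slackness, y = 0 for the non-binding constraint.
Dual feasibility on the basic columns requires 4·y_wheel time + 6·y_labor = 50, 6·y_wheel time + 5·y_labor = 47.
→ y_wheel time = 2 and y_labor = 7.
Reduced cost of vases: c₃ − yᵀa₃ = 35.5 − (2·5 + 7·4) = 35.5 − 38 = -2.5.

-2.5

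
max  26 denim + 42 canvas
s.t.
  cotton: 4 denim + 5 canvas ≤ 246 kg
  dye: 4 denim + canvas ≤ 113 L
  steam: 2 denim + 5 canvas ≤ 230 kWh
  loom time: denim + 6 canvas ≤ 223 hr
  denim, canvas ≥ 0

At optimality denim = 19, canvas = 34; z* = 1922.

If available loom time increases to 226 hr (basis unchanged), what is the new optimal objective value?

Binding: cotton and loom time. Non-binding: dye (3 unused), steam (22 unused).
By complementary slackness, y = 0 for the non-binding constraints.
From A_Bᵀ y = c: 4·y_cotton + 1·y_loom time = 26; 5·y_cotton + 6·y_loom time = 42.
This yields shadow prices y_cotton = 6, y_loom time = 2.
Δz = y_loom time·Δb = 2 × (3) = 6, so new z* = 1922 + 6 = 1928.

1928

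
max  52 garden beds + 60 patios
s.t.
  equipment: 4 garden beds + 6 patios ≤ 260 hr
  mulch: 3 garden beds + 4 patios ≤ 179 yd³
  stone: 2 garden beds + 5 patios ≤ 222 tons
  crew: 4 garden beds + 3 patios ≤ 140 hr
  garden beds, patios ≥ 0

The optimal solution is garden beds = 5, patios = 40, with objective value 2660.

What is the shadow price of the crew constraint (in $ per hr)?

6

Binding: equipment and crew. Non-binding: mulch (4 unused), stone (12 unused).
Since mulch, stone are not tight, their duals are 0.
From A_Bᵀ y = c: 4·y_equipment + 4·y_crew = 52; 6·y_equipment + 3·y_crew = 60.
This yields shadow prices y_equipment = 7, y_crew = 6.
Shadow price of crew = 6.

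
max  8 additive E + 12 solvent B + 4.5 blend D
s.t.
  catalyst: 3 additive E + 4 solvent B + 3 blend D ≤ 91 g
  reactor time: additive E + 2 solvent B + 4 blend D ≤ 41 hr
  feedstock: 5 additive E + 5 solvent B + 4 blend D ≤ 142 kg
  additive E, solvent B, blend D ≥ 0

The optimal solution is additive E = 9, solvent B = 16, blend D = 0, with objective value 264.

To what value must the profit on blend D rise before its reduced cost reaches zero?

Binding: catalyst and reactor time. Non-binding: feedstock (17 unused).
Slack constraints have shadow price 0 (complementary slackness).
Dual feasibility on the basic columns requires 3·y_catalyst + 1·y_reactor time = 8, 4·y_catalyst + 2·y_reactor time = 12.
This yields shadow prices y_catalyst = 2, y_reactor time = 2.
blend D enters the basis when its profit ≥ yᵀa₃ = 2·3 + 2·4 = 14.

14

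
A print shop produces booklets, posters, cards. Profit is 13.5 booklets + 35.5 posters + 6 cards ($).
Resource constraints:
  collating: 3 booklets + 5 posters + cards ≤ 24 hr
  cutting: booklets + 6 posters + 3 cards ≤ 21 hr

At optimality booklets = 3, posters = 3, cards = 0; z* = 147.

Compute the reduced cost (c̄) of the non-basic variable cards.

Both collating and cutting are binding at x*.
Dual feasibility on the basic columns requires 3·y_collating + 1·y_cutting = 13.5, 5·y_collating + 6·y_cutting = 35.5.
→ y_collating = 3.5 and y_cutting = 3.
Reduced cost of cards: c₃ − yᵀa₃ = 6 − (3.5·1 + 3·3) = 6 − 12.5 = -6.5.

-6.5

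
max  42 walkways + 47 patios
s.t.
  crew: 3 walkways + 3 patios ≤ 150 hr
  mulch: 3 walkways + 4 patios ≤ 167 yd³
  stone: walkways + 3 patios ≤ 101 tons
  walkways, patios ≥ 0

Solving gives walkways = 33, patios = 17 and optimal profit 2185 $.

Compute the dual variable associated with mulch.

Check each constraint at x*: crew 150/150 (tight); mulch 167/167 (tight); stone 84/101 (slack 17).
Slack constraints have shadow price 0 (complementary slackness).
The binding rows give the dual system: 3·y_crew + 3·y_mulch = 42 and 3·y_crew + 4·y_mulch = 47.
This yields shadow prices y_crew = 9, y_mulch = 5.
Shadow price of mulch = 5.

5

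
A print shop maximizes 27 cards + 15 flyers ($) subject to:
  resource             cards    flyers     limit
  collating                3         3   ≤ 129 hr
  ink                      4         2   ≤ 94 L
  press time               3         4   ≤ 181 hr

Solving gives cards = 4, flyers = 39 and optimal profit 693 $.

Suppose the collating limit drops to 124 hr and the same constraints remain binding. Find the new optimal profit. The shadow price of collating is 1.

688

Δb = -5, so new z* = 693 + (1)·(-5) = 693 − 5 = 688.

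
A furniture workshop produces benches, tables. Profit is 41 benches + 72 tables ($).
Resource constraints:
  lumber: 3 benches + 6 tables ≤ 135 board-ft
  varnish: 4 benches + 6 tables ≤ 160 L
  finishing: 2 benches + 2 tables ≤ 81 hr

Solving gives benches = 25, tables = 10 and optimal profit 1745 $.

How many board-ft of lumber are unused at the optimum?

lumber used = 3·25 + 6·10 = 135; slack = 135 − 135 = 0.

0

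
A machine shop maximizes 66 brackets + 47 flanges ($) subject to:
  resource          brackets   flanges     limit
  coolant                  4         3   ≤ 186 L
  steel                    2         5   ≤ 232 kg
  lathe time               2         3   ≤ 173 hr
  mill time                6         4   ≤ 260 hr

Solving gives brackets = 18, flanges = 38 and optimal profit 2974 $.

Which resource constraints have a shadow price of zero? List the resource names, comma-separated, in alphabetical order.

coolant: 186/186 (binding)
steel: 226/232 (slack 6)
lathe time: 150/173 (slack 23)
mill time: 260/260 (binding)
By complementary slackness, a constraint with positive slack has shadow price 0 → lathe time, steel.

lathe time, steel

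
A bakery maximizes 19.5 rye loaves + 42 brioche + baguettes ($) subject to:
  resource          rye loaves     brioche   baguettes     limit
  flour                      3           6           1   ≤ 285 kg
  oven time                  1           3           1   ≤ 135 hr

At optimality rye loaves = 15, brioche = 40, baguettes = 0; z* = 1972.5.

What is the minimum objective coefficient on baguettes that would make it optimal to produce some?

Both flour and oven time are binding at x*.
The binding rows give the dual system: 3·y_flour + 1·y_oven time = 19.5 and 6·y_flour + 3·y_oven time = 42.
→ y_flour = 5.5 and y_oven time = 3.
baguettes enters the basis when its profit ≥ yᵀa₃ = 5.5·1 + 3·1 = 8.5.

8.5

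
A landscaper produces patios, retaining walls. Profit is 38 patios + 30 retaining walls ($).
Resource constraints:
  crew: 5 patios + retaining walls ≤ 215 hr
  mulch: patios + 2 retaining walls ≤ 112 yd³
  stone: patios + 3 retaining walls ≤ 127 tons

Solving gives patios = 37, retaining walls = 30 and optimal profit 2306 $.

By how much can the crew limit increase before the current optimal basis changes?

210

Binding constraints: crew, stone. The basis is B = [[5,1],[1,3]] with det 14.
Per unit increase in crew, x* moves by d = (0.2143, -0.0714).
The basis stays optimal until mulch becomes binding; allowable increase = 210 hr.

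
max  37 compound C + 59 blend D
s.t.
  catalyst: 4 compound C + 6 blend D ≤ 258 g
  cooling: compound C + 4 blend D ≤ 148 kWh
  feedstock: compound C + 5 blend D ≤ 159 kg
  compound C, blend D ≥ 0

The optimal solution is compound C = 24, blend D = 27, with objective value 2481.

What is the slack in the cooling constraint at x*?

cooling used = 1·24 + 4·27 = 132; slack = 148 − 132 = 16.

16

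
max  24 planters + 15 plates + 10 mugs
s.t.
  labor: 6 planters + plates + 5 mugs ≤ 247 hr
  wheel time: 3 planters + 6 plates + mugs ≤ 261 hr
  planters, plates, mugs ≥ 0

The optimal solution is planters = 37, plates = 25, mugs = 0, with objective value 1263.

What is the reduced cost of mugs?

-7

Check each constraint at x*: labor 247/247 (tight); wheel time 261/261 (tight).
Dual feasibility on the basic columns requires 6·y_labor + 3·y_wheel time = 24, 1·y_labor + 6·y_wheel time = 15.
This yields shadow prices y_labor = 3, y_wheel time = 2.
Reduced cost of mugs: c₃ − yᵀa₃ = 10 − (3·5 + 2·1) = 10 − 17 = -7.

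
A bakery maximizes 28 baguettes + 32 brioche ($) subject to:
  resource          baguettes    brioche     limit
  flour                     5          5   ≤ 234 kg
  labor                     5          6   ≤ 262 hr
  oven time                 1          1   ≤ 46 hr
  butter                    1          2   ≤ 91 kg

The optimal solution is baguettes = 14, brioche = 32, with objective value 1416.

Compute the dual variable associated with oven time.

Binding: labor and oven time. Non-binding: flour (4 unused), butter (13 unused).
Slack constraints have shadow price 0 (complementary slackness).
The binding rows give the dual system: 5·y_labor + 1·y_oven time = 28 and 6·y_labor + 1·y_oven time = 32.
This yields shadow prices y_labor = 4, y_oven time = 8.
Shadow price of oven time = 8.

8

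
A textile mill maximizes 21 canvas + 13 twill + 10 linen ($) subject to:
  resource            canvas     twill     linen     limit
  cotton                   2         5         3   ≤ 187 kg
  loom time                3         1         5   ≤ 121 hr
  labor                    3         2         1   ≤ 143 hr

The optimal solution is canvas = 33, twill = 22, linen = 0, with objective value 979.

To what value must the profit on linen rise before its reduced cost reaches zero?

11

At the optimum: cotton uses 176 of 187 (slack = 11); loom time uses 121 of 121 (binding); labor uses 143 of 143 (binding).
Slack constraints have shadow price 0 (complementary slackness).
Dual feasibility on the basic columns requires 3·y_loom time + 3·y_labor = 21, 1·y_loom time + 2·y_labor = 13.
Solving: y_loom time = 1, y_labor = 6.
linen enters the basis when its profit ≥ yᵀa₃ = 1·5 + 6·1 = 11.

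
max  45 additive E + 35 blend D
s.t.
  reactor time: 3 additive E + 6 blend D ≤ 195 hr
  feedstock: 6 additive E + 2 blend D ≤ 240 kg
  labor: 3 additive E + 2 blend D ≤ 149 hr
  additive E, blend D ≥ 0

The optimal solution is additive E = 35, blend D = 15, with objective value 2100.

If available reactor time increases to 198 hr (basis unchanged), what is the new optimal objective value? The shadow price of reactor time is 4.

Δb = 3, so new z* = 2100 + (4)·(3) = 2100 + 12 = 2112.

2112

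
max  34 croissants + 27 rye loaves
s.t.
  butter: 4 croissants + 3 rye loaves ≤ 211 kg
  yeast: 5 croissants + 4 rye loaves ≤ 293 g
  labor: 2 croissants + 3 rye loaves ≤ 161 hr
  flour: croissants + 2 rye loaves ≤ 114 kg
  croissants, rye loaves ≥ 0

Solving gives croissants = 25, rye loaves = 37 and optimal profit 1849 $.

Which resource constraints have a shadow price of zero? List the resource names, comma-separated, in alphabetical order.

flour, yeast

butter: 211/211 (binding)
yeast: 273/293 (slack 20)
labor: 161/161 (binding)
flour: 99/114 (slack 15)
By complementary slackness, a constraint with positive slack has shadow price 0 → flour, yeast.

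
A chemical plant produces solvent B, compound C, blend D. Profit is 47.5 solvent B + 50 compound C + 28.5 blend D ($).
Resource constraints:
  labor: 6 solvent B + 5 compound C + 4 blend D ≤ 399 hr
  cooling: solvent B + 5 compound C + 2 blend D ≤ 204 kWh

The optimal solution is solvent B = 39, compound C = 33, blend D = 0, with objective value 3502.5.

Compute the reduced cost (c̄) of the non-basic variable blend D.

Both labor and cooling are binding at x*.
Dual feasibility on the basic columns requires 6·y_labor + 1·y_cooling = 47.5, 5·y_labor + 5·y_cooling = 50.
This yields shadow prices y_labor = 7.5, y_cooling = 2.5.
Reduced cost of blend D: c₃ − yᵀa₃ = 28.5 − (7.5·4 + 2.5·2) = 28.5 − 35 = -6.5.

-6.5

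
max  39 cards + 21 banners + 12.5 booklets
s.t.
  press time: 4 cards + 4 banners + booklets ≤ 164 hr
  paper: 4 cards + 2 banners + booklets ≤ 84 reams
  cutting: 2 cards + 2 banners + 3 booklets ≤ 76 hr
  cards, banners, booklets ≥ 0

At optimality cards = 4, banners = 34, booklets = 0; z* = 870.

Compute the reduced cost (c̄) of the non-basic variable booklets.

Binding: paper and cutting. Non-binding: press time (12 unused).
Since press time is not tight, its dual is 0.
Dual feasibility on the basic columns requires 4·y_paper + 2·y_cutting = 39, 2·y_paper + 2·y_cutting = 21.
Solving: y_paper = 9, y_cutting = 1.5.
Reduced cost of booklets: c₃ − yᵀa₃ = 12.5 − (9·1 + 1.5·3) = 12.5 − 13.5 = -1.

-1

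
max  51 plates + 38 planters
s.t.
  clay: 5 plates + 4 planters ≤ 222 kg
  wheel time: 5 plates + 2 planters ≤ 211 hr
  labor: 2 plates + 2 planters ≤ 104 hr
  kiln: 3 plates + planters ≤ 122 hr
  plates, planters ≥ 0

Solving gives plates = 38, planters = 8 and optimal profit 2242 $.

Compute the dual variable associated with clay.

Check each constraint at x*: clay 222/222 (tight); wheel time 206/211 (slack 5); labor 92/104 (slack 12); kiln 122/122 (tight).
Slack constraints have shadow price 0 (complementary slackness).
Dual feasibility on the basic columns requires 5·y_clay + 3·y_kiln = 51, 4·y_clay + 1·y_kiln = 38.
→ y_clay = 9 and y_kiln = 2.
Shadow price of clay = 9.

9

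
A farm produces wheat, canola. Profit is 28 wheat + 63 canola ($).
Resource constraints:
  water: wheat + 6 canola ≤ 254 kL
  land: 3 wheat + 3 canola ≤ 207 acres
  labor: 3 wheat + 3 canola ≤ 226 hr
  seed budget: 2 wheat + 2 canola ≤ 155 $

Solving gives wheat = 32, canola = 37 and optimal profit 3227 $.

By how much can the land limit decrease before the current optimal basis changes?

80

Binding constraints: water, land. The basis is B = [[1,6],[3,3]] with det -15.
Per unit decrease in land, x* moves by d = (-0.4, 0.0667).
The basis stays optimal until wheat reaches 0; allowable decrease = 80 acres.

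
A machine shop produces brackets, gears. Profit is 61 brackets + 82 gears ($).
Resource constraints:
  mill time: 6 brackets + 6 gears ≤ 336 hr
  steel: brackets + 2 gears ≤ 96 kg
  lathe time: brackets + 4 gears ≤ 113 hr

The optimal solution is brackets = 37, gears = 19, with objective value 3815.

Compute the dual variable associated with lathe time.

7

Binding: mill time and lathe time. Non-binding: steel (21 unused).
By complementary slackness, y = 0 for the non-binding constraint.
From A_Bᵀ y = c: 6·y_mill time + 1·y_lathe time = 61; 6·y_mill time + 4·y_lathe time = 82.
Solving: y_mill time = 9, y_lathe time = 7.
Shadow price of lathe time = 7.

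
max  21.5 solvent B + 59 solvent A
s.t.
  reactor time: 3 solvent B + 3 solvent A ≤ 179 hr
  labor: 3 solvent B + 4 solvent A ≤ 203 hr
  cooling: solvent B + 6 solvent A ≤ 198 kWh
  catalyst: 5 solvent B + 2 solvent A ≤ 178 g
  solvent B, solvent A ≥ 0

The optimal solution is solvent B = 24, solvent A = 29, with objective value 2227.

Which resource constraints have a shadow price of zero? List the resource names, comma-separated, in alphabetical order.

labor, reactor time

reactor time: 159/179 (slack 20)
labor: 188/203 (slack 15)
cooling: 198/198 (binding)
catalyst: 178/178 (binding)
By complementary slackness, a constraint with positive slack has shadow price 0 → labor, reactor time.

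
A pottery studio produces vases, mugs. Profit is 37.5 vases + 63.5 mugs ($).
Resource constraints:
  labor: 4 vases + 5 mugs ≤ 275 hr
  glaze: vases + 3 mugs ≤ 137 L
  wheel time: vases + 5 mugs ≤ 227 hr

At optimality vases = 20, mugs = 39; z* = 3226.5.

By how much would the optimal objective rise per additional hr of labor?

7

Check each constraint at x*: labor 275/275 (tight); glaze 137/137 (tight); wheel time 215/227 (slack 12).
Slack constraints have shadow price 0 (complementary slackness).
From A_Bᵀ y = c: 4·y_labor + 1·y_glaze = 37.5; 5·y_labor + 3·y_glaze = 63.5.
Solving: y_labor = 7, y_glaze = 9.5.
Shadow price of labor = 7.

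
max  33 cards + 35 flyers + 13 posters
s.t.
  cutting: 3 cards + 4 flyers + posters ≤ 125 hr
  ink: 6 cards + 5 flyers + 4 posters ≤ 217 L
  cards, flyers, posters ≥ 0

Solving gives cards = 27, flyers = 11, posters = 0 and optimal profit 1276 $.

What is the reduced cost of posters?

Both cutting and ink are binding at x*.
Dual feasibility on the basic columns requires 3·y_cutting + 6·y_ink = 33, 4·y_cutting + 5·y_ink = 35.
→ y_cutting = 5 and y_ink = 3.
Reduced cost of posters: c₃ − yᵀa₃ = 13 − (5·1 + 3·4) = 13 − 17 = -4.

-4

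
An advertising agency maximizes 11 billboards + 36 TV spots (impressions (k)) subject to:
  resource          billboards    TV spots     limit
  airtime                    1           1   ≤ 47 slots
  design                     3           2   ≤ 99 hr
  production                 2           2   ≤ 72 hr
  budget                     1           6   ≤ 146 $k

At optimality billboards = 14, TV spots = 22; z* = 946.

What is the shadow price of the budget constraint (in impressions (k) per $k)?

5

Check each constraint at x*: airtime 36/47 (slack 11); design 86/99 (slack 13); production 72/72 (tight); budget 146/146 (tight).
Since airtime, design are not tight, their duals are 0.
The binding rows give the dual system: 2·y_production + 1·y_budget = 11 and 2·y_production + 6·y_budget = 36.
This yields shadow prices y_production = 3, y_budget = 5.
Shadow price of budget = 5.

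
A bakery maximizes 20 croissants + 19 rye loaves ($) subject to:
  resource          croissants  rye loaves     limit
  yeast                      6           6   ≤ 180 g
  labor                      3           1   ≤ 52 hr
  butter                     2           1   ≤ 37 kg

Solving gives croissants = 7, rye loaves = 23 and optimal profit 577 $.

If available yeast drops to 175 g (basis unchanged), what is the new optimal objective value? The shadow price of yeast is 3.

Δb = -5, so new z* = 577 + (3)·(-5) = 577 − 15 = 562.

562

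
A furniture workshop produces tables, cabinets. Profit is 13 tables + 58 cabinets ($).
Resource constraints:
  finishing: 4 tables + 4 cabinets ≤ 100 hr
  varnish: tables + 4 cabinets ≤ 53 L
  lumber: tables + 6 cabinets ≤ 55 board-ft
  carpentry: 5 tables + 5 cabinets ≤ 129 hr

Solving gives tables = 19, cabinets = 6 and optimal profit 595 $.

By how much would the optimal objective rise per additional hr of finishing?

1

Check each constraint at x*: finishing 100/100 (tight); varnish 43/53 (slack 10); lumber 55/55 (tight); carpentry 125/129 (slack 4).
By complementary slackness, y = 0 for the non-binding constraints.
Dual feasibility on the basic columns requires 4·y_finishing + 1·y_lumber = 13, 4·y_finishing + 6·y_lumber = 58.
Solving: y_finishing = 1, y_lumber = 9.
Shadow price of finishing = 1.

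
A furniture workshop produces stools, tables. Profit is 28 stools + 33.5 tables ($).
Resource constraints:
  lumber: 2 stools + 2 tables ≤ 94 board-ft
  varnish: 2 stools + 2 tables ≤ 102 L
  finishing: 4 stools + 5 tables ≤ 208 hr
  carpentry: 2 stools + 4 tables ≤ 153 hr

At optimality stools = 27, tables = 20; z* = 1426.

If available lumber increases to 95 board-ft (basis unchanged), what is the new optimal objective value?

Binding: lumber and finishing. Non-binding: varnish (8 unused), carpentry (19 unused).
By complementary slackness, y = 0 for the non-binding constraints.
Dual feasibility on the basic columns requires 2·y_lumber + 4·y_finishing = 28, 2·y_lumber + 5·y_finishing = 33.5.
Solving: y_lumber = 3, y_finishing = 5.5.
Δz = y_lumber·Δb = 3 × (1) = 3, so new z* = 1426 + 3 = 1429.

1429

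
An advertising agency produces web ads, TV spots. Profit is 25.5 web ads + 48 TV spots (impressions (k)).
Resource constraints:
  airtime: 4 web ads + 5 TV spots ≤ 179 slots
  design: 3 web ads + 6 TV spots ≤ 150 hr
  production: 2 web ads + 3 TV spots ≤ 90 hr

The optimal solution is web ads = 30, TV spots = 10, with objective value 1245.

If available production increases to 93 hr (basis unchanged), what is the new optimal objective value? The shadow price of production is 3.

Δb = 3, so new z* = 1245 + (3)·(3) = 1245 + 9 = 1254.

1254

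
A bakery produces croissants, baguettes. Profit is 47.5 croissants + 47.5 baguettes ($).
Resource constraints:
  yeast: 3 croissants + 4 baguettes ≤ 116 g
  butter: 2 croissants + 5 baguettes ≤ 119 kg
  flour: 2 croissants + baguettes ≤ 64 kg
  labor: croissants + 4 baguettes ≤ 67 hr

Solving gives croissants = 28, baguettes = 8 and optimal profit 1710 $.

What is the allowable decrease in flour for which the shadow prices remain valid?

4.375

Binding constraints: yeast, flour. The basis is B = [[3,4],[2,1]] with det -5.
Per unit decrease in flour, x* moves by d = (-0.8, 0.6).
The basis stays optimal until labor becomes binding; allowable decrease = 4.375 kg.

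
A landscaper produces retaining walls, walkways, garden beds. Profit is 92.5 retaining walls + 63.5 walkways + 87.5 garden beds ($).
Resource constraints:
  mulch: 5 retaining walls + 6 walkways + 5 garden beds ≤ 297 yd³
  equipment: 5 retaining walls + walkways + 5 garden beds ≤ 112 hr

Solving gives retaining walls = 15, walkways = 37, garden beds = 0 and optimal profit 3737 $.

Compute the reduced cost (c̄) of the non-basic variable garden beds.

-5

Both mulch and equipment are binding at x*.
The binding rows give the dual system: 5·y_mulch + 5·y_equipment = 92.5 and 6·y_mulch + 1·y_equipment = 63.5.
Solving: y_mulch = 9, y_equipment = 9.5.
Reduced cost of garden beds: c₃ − yᵀa₃ = 87.5 − (9·5 + 9.5·5) = 87.5 − 92.5 = -5.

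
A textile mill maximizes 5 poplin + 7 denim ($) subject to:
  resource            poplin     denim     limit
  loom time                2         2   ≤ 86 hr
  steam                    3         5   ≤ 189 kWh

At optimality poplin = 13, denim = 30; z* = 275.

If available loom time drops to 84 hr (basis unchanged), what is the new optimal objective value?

273

Both loom time and steam are binding at x*.
From A_Bᵀ y = c: 2·y_loom time + 3·y_steam = 5; 2·y_loom time + 5·y_steam = 7.
Solving: y_loom time = 1, y_steam = 1.
Δz = y_loom time·Δb = 1 × (-2) = -2, so new z* = 275 − 2 = 273.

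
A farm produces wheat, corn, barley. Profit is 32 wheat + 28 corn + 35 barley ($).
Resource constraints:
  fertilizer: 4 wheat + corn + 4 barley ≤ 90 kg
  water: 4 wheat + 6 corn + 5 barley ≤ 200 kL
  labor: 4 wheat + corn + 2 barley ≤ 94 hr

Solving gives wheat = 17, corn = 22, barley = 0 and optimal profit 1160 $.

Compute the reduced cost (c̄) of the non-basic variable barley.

-1

At the optimum: fertilizer uses 90 of 90 (binding); water uses 200 of 200 (binding); labor uses 90 of 94 (slack = 4).
Slack constraints have shadow price 0 (complementary slackness).
Dual feasibility on the basic columns requires 4·y_fertilizer + 4·y_water = 32, 1·y_fertilizer + 6·y_water = 28.
→ y_fertilizer = 4 and y_water = 4.
Reduced cost of barley: c₃ − yᵀa₃ = 35 − (4·4 + 4·5) = 35 − 36 = -1.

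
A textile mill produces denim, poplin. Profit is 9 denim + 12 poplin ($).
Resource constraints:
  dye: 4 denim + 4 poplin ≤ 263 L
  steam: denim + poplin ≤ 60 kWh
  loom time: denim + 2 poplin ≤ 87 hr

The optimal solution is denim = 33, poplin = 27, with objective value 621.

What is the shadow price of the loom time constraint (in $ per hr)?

3

At the optimum: dye uses 240 of 263 (slack = 23); steam uses 60 of 60 (binding); loom time uses 87 of 87 (binding).
Slack constraints have shadow price 0 (complementary slackness).
From A_Bᵀ y = c: 1·y_steam + 1·y_loom time = 9; 1·y_steam + 2·y_loom time = 12.
→ y_steam = 6 and y_loom time = 3.
Shadow price of loom time = 3.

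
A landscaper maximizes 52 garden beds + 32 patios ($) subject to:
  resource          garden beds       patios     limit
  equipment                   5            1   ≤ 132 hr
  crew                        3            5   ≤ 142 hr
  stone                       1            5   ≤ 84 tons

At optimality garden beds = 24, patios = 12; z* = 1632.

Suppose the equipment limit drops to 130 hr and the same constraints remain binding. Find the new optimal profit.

At the optimum: equipment uses 132 of 132 (binding); crew uses 132 of 142 (slack = 10); stone uses 84 of 84 (binding).
Slack constraints have shadow price 0 (complementary slackness).
From A_Bᵀ y = c: 5·y_equipment + 1·y_stone = 52; 1·y_equipment + 5·y_stone = 32.
Solving: y_equipment = 9.5, y_stone = 4.5.
Δz = y_equipment·Δb = 9.5 × (-2) = -19, so new z* = 1632 − 19 = 1613.

1613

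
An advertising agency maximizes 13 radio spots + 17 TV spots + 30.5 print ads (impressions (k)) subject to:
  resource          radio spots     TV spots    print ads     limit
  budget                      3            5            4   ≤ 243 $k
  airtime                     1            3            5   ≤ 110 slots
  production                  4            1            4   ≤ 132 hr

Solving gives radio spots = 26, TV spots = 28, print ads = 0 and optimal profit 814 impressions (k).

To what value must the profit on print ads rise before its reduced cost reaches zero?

Binding: airtime and production. Non-binding: budget (25 unused).
By complementary slackness, y = 0 for the non-binding constraint.
From A_Bᵀ y = c: 1·y_airtime + 4·y_production = 13; 3·y_airtime + 1·y_production = 17.
Solving: y_airtime = 5, y_production = 2.
print ads enters the basis when its profit ≥ yᵀa₃ = 5·5 + 2·4 = 33.

33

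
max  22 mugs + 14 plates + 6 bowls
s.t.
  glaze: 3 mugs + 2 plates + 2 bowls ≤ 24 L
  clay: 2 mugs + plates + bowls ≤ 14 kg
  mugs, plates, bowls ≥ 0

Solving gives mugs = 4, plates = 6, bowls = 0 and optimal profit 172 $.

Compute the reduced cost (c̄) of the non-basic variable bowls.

Check each constraint at x*: glaze 24/24 (tight); clay 14/14 (tight).
The binding rows give the dual system: 3·y_glaze + 2·y_clay = 22 and 2·y_glaze + 1·y_clay = 14.
→ y_glaze = 6 and y_clay = 2.
Reduced cost of bowls: c₃ − yᵀa₃ = 6 − (6·2 + 2·1) = 6 − 14 = -8.

-8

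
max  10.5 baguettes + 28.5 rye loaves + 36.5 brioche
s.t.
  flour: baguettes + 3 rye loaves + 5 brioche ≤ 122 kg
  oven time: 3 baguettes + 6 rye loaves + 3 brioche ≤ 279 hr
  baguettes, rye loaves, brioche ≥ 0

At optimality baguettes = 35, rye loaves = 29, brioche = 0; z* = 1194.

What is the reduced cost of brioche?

-4

At the optimum: flour uses 122 of 122 (binding); oven time uses 279 of 279 (binding).
Dual feasibility on the basic columns requires 1·y_flour + 3·y_oven time = 10.5, 3·y_flour + 6·y_oven time = 28.5.
Solving: y_flour = 7.5, y_oven time = 1.
Reduced cost of brioche: c₃ − yᵀa₃ = 36.5 − (7.5·5 + 1·3) = 36.5 − 40.5 = -4.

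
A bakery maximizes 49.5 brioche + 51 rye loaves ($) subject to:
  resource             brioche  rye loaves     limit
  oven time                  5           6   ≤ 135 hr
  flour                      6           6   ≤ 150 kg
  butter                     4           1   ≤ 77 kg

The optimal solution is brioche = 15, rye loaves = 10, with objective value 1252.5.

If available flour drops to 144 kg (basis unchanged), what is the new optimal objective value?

At the optimum: oven time uses 135 of 135 (binding); flour uses 150 of 150 (binding); butter uses 70 of 77 (slack = 7).
Since butter is not tight, its dual is 0.
From A_Bᵀ y = c: 5·y_oven time + 6·y_flour = 49.5; 6·y_oven time + 6·y_flour = 51.
→ y_oven time = 1.5 and y_flour = 7.
Δz = y_flour·Δb = 7 × (-6) = -42, so new z* = 1252.5 − 42 = 1210.5.

1210.5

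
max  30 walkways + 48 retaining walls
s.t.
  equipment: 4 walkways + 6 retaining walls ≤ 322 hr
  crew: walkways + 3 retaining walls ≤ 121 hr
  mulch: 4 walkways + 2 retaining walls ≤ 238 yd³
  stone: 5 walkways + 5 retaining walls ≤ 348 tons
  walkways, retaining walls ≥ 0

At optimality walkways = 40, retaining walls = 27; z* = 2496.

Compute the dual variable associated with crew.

2

At the optimum: equipment uses 322 of 322 (binding); crew uses 121 of 121 (binding); mulch uses 214 of 238 (slack = 24); stone uses 335 of 348 (slack = 13).
By complementary slackness, y = 0 for the non-binding constraints.
The binding rows give the dual system: 4·y_equipment + 1·y_crew = 30 and 6·y_equipment + 3·y_crew = 48.
Solving: y_equipment = 7, y_crew = 2.
Shadow price of crew = 2.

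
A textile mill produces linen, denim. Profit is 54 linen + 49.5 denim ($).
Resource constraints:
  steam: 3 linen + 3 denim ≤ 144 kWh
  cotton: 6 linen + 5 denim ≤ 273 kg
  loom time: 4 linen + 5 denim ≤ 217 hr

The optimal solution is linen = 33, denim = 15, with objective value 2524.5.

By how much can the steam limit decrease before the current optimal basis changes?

7.5

Binding constraints: steam, cotton. The basis is B = [[3,3],[6,5]] with det -3.
Per unit decrease in steam, x* moves by d = (1.6667, -2).
The basis stays optimal until denim reaches 0; allowable decrease = 7.5 kWh.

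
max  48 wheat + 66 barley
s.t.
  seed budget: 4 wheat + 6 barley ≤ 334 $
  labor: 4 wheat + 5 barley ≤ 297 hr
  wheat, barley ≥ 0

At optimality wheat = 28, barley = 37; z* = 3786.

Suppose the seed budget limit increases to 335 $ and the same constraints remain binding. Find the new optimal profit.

At the optimum: seed budget uses 334 of 334 (binding); labor uses 297 of 297 (binding).
From A_Bᵀ y = c: 4·y_seed budget + 4·y_labor = 48; 6·y_seed budget + 5·y_labor = 66.
This yields shadow prices y_seed budget = 6, y_labor = 6.
Δz = y_seed budget·Δb = 6 × (1) = 6, so new z* = 3786 + 6 = 3792.

3792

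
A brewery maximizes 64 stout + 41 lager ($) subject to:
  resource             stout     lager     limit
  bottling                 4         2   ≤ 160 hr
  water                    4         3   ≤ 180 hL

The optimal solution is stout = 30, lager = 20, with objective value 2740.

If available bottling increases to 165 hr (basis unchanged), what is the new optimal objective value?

At the optimum: bottling uses 160 of 160 (binding); water uses 180 of 180 (binding).
From A_Bᵀ y = c: 4·y_bottling + 4·y_water = 64; 2·y_bottling + 3·y_water = 41.
→ y_bottling = 7 and y_water = 9.
Δz = y_bottling·Δb = 7 × (5) = 35, so new z* = 2740 + 35 = 2775.

2775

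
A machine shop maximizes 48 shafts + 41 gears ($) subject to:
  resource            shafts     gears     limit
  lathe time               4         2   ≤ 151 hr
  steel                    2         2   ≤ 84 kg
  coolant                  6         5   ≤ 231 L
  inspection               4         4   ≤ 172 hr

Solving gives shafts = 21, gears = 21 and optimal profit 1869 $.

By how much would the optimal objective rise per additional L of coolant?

Binding: steel and coolant. Non-binding: lathe time (25 unused), inspection (4 unused).
By complementary slackness, y = 0 for the non-binding constraints.
Dual feasibility on the basic columns requires 2·y_steel + 6·y_coolant = 48, 2·y_steel + 5·y_coolant = 41.
This yields shadow prices y_steel = 3, y_coolant = 7.
Shadow price of coolant = 7.

7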